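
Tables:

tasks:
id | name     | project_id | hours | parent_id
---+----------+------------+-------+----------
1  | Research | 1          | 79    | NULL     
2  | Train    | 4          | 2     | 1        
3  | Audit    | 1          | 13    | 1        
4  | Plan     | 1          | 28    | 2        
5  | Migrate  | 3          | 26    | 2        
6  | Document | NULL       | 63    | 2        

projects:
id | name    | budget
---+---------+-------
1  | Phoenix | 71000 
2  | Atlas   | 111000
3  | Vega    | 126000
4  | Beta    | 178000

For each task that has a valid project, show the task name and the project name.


INNER JOIN keeps only tasks rows whose project_id matches an id in projects. Walk through each task:
  - task 1 (Research): project_id=1 -> matches Phoenix
  - task 2 (Train): project_id=4 -> matches Beta
  - task 3 (Audit): project_id=1 -> matches Phoenix
  - task 4 (Plan): project_id=1 -> matches Phoenix
  - task 5 (Migrate): project_id=3 -> matches Vega
  - task 6 (Document): project_id=NULL, no match -> dropped
So 1 of 6 rows is dropped.

SQL:
SELECT a.name, b.name AS project
FROM tasks a
INNER JOIN projects b ON a.project_id = b.id

Result:
name     | project
---------+--------
Research | Phoenix
Train    | Beta   
Audit    | Phoenix
Plan     | Phoenix
Migrate  | Vega   


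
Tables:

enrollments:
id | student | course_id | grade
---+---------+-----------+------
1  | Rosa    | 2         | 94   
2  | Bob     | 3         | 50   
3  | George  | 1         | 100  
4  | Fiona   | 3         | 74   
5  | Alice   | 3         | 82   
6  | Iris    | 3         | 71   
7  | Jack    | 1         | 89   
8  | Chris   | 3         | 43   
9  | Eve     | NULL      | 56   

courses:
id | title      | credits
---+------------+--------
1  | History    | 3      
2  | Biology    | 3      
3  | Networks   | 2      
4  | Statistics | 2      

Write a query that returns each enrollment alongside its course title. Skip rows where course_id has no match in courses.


INNER JOIN keeps only enrollments rows whose course_id matches an id in courses. Walk through each enrollment:
  - enrollment 1 (Rosa): course_id=2 -> matches Biology
  - enrollment 2 (Bob): course_id=3 -> matches Networks
  - enrollment 3 (George): course_id=1 -> matches History
  - enrollment 4 (Fiona): course_id=3 -> matches Networks
  - enrollment 5 (Alice): course_id=3 -> matches Networks
  - enrollment 6 (Iris): course_id=3 -> matches Networks
  - enrollment 7 (Jack): course_id=1 -> matches History
  - enrollment 8 (Chris): course_id=3 -> matches Networks
  - enrollment 9 (Eve): course_id=NULL, no match -> dropped
So 1 of 9 rows is dropped.

SQL:
SELECT a.student, b.title AS course
FROM enrollments a
INNER JOIN courses b ON a.course_id = b.id

Result:
student | course  
--------+---------
Rosa    | Biology 
Bob     | Networks
George  | History 
Fiona   | Networks
Alice   | Networks
Iris    | Networks
Jack    | History 
Chris   | Networks


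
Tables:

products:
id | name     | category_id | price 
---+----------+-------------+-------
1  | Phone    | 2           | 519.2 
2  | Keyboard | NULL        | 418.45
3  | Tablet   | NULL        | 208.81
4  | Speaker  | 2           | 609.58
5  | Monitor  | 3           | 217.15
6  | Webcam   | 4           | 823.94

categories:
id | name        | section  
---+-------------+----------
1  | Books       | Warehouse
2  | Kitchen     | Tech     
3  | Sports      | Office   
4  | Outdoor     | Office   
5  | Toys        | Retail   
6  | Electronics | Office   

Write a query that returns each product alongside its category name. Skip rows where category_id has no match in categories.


INNER JOIN keeps only products rows whose category_id matches an id in categories. Walk through each product:
  - product 1 (Phone): category_id=2 -> matches Kitchen
  - product 2 (Keyboard): category_id=NULL, no match -> dropped
  - product 3 (Tablet): category_id=NULL, no match -> dropped
  - product 4 (Speaker): category_id=2 -> matches Kitchen
  - product 5 (Monitor): category_id=3 -> matches Sports
  - product 6 (Webcam): category_id=4 -> matches Outdoor
So 2 of 6 rows are dropped.

SQL:
SELECT a.name, b.name AS category
FROM products a
INNER JOIN categories b ON a.category_id = b.id

Result:
name    | category
--------+---------
Phone   | Kitchen 
Speaker | Kitchen 
Monitor | Sports  
Webcam  | Outdoor 


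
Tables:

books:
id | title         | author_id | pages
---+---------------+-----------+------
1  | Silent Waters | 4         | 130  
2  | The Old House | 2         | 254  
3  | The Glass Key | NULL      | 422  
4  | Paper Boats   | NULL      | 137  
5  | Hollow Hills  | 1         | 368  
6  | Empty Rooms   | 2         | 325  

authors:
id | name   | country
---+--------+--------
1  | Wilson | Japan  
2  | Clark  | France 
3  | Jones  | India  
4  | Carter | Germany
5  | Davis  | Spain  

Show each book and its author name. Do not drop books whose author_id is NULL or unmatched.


LEFT JOIN keeps every row from books (the left table); where author_id has no match in authors, the author columns become NULL. Walk through each book:
  - book 1 (Silent Waters): author_id=4 -> matches Carter
  - book 2 (The Old House): author_id=2 -> matches Clark
  - book 3 (The Glass Key): author_id=NULL, no match -> kept with NULL
  - book 4 (Paper Boats): author_id=NULL, no match -> kept with NULL
  - book 5 (Hollow Hills): author_id=1 -> matches Wilson
  - book 6 (Empty Rooms): author_id=2 -> matches Clark
All 6 rows appear; 2 have NULL author.

SQL:
SELECT a.title, b.name AS author
FROM books a
LEFT JOIN authors b ON a.author_id = b.id

Result:
title         | author
--------------+-------
Silent Waters | Carter
The Old House | Clark 
The Glass Key | NULL  
Paper Boats   | NULL  
Hollow Hills  | Wilson
Empty Rooms   | Clark 


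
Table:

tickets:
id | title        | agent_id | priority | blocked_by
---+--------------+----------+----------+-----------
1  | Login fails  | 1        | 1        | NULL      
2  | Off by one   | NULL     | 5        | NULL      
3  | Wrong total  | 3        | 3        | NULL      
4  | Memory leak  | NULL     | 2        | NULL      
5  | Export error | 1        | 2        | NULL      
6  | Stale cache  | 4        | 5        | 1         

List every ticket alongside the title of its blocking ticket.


This is a self-join: tickets is joined to a second copy of itself, matching each row's blocked_by to another row's id. Use LEFT JOIN so rows with blocked_by=NULL are kept.
  - ticket 1 (Login fails): blocked_by=NULL -> NULL
  - ticket 2 (Off by one): blocked_by=NULL -> NULL
  - ticket 3 (Wrong total): blocked_by=NULL -> NULL
  - ticket 4 (Memory leak): blocked_by=NULL -> NULL
  - ticket 5 (Export error): blocked_by=NULL -> NULL
  - ticket 6 (Stale cache): blocked_by=1 -> Login fails

SQL:
SELECT a.title AS item, b.title AS blocked_by
FROM tickets a
LEFT JOIN tickets b ON a.blocked_by = b.id

Result:
item         | blocked_by 
-------------+------------
Login fails  | NULL       
Off by one   | NULL       
Wrong total  | NULL       
Memory leak  | NULL       
Export error | NULL       
Stale cache  | Login fails


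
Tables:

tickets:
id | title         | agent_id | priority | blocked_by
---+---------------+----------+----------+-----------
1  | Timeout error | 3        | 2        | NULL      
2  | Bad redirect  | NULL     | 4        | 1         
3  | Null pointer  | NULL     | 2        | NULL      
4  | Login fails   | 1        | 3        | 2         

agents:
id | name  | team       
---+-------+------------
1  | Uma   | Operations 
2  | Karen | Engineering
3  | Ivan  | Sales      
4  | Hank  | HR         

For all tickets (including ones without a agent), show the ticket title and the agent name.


LEFT JOIN keeps every row from tickets (the left table); where agent_id has no match in agents, the agent columns become NULL. Walk through each ticket:
  - ticket 1 (Timeout error): agent_id=3 -> matches Ivan
  - ticket 2 (Bad redirect): agent_id=NULL, no match -> kept with NULL
  - ticket 3 (Null pointer): agent_id=NULL, no match -> kept with NULL
  - ticket 4 (Login fails): agent_id=1 -> matches Uma
All 4 rows appear; 2 have NULL agent.

SQL:
SELECT a.title, b.name AS agent
FROM tickets a
LEFT JOIN agents b ON a.agent_id = b.id

Result:
title         | agent
--------------+------
Timeout error | Ivan 
Bad redirect  | NULL 
Null pointer  | NULL 
Login fails   | Uma  


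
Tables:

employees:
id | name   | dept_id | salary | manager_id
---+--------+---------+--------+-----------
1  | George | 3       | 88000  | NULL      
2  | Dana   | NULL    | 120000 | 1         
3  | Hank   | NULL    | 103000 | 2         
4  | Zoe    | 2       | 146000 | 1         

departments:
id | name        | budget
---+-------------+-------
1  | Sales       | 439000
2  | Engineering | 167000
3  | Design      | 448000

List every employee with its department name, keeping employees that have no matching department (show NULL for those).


LEFT JOIN keeps every row from employees (the left table); where dept_id has no match in departments, the department columns become NULL. Walk through each employee:
  - employee 1 (George): dept_id=3 -> matches Design
  - employee 2 (Dana): dept_id=NULL, no match -> kept with NULL
  - employee 3 (Hank): dept_id=NULL, no match -> kept with NULL
  - employee 4 (Zoe): dept_id=2 -> matches Engineering
All 4 rows appear; 2 have NULL department.

SQL:
SELECT a.name, b.name AS department
FROM employees a
LEFT JOIN departments b ON a.dept_id = b.id

Result:
name   | department 
-------+------------
George | Design     
Dana   | NULL       
Hank   | NULL       
Zoe    | Engineering


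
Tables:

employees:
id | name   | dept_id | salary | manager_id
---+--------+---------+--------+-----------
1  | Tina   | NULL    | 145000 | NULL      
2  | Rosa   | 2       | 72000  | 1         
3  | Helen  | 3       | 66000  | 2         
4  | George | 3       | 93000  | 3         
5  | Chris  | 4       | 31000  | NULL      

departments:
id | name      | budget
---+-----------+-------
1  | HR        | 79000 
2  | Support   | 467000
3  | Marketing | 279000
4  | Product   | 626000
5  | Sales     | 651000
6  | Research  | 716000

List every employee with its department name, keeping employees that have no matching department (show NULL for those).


LEFT JOIN keeps every row from employees (the left table); where dept_id has no match in departments, the department columns become NULL. Walk through each employee:
  - employee 1 (Tina): dept_id=NULL, no match -> kept with NULL
  - employee 2 (Rosa): dept_id=2 -> matches Support
  - employee 3 (Helen): dept_id=3 -> matches Marketing
  - employee 4 (George): dept_id=3 -> matches Marketing
  - employee 5 (Chris): dept_id=4 -> matches Product
All 5 rows appear; 1 has NULL department.

SQL:
SELECT a.name, b.name AS department
FROM employees a
LEFT JOIN departments b ON a.dept_id = b.id

Result:
name   | department
-------+-----------
Tina   | NULL      
Rosa   | Support   
Helen  | Marketing 
George | Marketing 
Chris  | Product   


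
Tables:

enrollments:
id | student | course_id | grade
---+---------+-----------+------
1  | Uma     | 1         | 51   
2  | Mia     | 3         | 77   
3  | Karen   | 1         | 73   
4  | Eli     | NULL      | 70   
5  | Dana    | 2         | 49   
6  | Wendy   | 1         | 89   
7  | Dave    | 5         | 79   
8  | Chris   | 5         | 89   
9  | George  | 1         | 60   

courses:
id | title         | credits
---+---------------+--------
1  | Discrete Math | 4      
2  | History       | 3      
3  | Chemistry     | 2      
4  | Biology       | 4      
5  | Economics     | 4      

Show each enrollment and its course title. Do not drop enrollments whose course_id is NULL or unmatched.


LEFT JOIN keeps every row from enrollments (the left table); where course_id has no match in courses, the course columns become NULL. Walk through each enrollment:
  - enrollment 1 (Uma): course_id=1 -> matches Discrete Math
  - enrollment 2 (Mia): course_id=3 -> matches Chemistry
  - enrollment 3 (Karen): course_id=1 -> matches Discrete Math
  - enrollment 4 (Eli): course_id=NULL, no match -> kept with NULL
  - enrollment 5 (Dana): course_id=2 -> matches History
  - enrollment 6 (Wendy): course_id=1 -> matches Discrete Math
  - enrollment 7 (Dave): course_id=5 -> matches Economics
  - enrollment 8 (Chris): course_id=5 -> matches Economics
  - enrollment 9 (George): course_id=1 -> matches Discrete Math
All 9 rows appear; 1 has NULL course.

SQL:
SELECT a.student, b.title AS course
FROM enrollments a
LEFT JOIN courses b ON a.course_id = b.id

Result:
student | course       
--------+--------------
Uma     | Discrete Math
Mia     | Chemistry    
Karen   | Discrete Math
Eli     | NULL         
Dana    | History      
Wendy   | Discrete Math
Dave    | Economics    
Chris   | Economics    
George  | Discrete Math


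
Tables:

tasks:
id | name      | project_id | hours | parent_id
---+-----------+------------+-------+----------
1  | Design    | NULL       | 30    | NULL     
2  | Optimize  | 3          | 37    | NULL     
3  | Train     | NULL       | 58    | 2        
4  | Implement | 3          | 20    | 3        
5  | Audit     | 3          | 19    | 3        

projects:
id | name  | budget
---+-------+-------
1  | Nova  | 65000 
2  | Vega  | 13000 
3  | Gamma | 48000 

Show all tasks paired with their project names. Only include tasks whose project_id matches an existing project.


INNER JOIN keeps only tasks rows whose project_id matches an id in projects. Walk through each task:
  - task 1 (Design): project_id=NULL, no match -> dropped
  - task 2 (Optimize): project_id=3 -> matches Gamma
  - task 3 (Train): project_id=NULL, no match -> dropped
  - task 4 (Implement): project_id=3 -> matches Gamma
  - task 5 (Audit): project_id=3 -> matches Gamma
So 2 of 5 rows are dropped.

SQL:
SELECT a.name, b.name AS project
FROM tasks a
INNER JOIN projects b ON a.project_id = b.id

Result:
name      | project
----------+--------
Optimize  | Gamma  
Implement | Gamma  
Audit     | Gamma  


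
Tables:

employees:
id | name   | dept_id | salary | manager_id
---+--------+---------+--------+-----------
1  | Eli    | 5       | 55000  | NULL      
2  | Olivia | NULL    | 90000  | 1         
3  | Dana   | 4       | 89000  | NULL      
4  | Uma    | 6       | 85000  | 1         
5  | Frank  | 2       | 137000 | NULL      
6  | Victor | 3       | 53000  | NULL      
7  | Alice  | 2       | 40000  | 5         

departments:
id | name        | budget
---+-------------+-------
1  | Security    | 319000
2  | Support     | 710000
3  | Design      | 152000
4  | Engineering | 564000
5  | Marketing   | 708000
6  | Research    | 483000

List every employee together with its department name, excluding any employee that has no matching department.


INNER JOIN keeps only employees rows whose dept_id matches an id in departments. Walk through each employee:
  - employee 1 (Eli): dept_id=5 -> matches Marketing
  - employee 2 (Olivia): dept_id=NULL, no match -> dropped
  - employee 3 (Dana): dept_id=4 -> matches Engineering
  - employee 4 (Uma): dept_id=6 -> matches Research
  - employee 5 (Frank): dept_id=2 -> matches Support
  - employee 6 (Victor): dept_id=3 -> matches Design
  - employee 7 (Alice): dept_id=2 -> matches Support
So 1 of 7 rows is dropped.

SQL:
SELECT a.name, b.name AS department
FROM employees a
INNER JOIN departments b ON a.dept_id = b.id

Result:
name   | department 
-------+------------
Eli    | Marketing  
Dana   | Engineering
Uma    | Research   
Frank  | Support    
Victor | Design     
Alice  | Support    


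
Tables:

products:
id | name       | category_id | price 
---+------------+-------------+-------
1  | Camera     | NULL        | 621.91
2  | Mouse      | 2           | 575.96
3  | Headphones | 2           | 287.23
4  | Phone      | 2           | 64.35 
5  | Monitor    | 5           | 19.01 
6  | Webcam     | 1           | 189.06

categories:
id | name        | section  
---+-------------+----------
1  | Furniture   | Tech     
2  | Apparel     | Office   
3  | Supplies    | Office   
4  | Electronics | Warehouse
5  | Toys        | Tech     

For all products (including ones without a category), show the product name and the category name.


LEFT JOIN keeps every row from products (the left table); where category_id has no match in categories, the category columns become NULL. Walk through each product:
  - product 1 (Camera): category_id=NULL, no match -> kept with NULL
  - product 2 (Mouse): category_id=2 -> matches Apparel
  - product 3 (Headphones): category_id=2 -> matches Apparel
  - product 4 (Phone): category_id=2 -> matches Apparel
  - product 5 (Monitor): category_id=5 -> matches Toys
  - product 6 (Webcam): category_id=1 -> matches Furniture
All 6 rows appear; 1 has NULL category.

SQL:
SELECT a.name, b.name AS category
FROM products a
LEFT JOIN categories b ON a.category_id = b.id

Result:
name       | category 
-----------+----------
Camera     | NULL     
Mouse      | Apparel  
Headphones | Apparel  
Phone      | Apparel  
Monitor    | Toys     
Webcam     | Furniture


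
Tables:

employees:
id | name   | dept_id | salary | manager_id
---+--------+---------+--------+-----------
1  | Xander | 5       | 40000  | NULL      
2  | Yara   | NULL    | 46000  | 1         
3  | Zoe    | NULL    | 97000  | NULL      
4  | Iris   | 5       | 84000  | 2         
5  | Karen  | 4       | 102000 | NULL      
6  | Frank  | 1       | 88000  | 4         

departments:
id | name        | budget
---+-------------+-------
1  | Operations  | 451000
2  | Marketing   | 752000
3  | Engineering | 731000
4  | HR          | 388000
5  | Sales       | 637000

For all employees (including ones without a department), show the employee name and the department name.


LEFT JOIN keeps every row from employees (the left table); where dept_id has no match in departments, the department columns become NULL. Walk through each employee:
  - employee 1 (Xander): dept_id=5 -> matches Sales
  - employee 2 (Yara): dept_id=NULL, no match -> kept with NULL
  - employee 3 (Zoe): dept_id=NULL, no match -> kept with NULL
  - employee 4 (Iris): dept_id=5 -> matches Sales
  - employee 5 (Karen): dept_id=4 -> matches HR
  - employee 6 (Frank): dept_id=1 -> matches Operations
All 6 rows appear; 2 have NULL department.

SQL:
SELECT a.name, b.name AS department
FROM employees a
LEFT JOIN departments b ON a.dept_id = b.id

Result:
name   | department
-------+-----------
Xander | Sales     
Yara   | NULL      
Zoe    | NULL      
Iris   | Sales     
Karen  | HR        
Frank  | Operations


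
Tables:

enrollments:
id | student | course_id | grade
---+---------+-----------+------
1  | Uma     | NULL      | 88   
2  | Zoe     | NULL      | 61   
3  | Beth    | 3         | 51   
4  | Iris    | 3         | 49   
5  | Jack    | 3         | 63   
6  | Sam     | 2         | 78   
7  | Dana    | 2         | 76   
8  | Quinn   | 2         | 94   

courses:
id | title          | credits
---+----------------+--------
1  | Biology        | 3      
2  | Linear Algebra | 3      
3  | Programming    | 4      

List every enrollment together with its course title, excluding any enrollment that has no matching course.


INNER JOIN keeps only enrollments rows whose course_id matches an id in courses. Walk through each enrollment:
  - enrollment 1 (Uma): course_id=NULL, no match -> dropped
  - enrollment 2 (Zoe): course_id=NULL, no match -> dropped
  - enrollment 3 (Beth): course_id=3 -> matches Programming
  - enrollment 4 (Iris): course_id=3 -> matches Programming
  - enrollment 5 (Jack): course_id=3 -> matches Programming
  - enrollment 6 (Sam): course_id=2 -> matches Linear Algebra
  - enrollment 7 (Dana): course_id=2 -> matches Linear Algebra
  - enrollment 8 (Quinn): course_id=2 -> matches Linear Algebra
So 2 of 8 rows are dropped.

SQL:
SELECT a.student, b.title AS course
FROM enrollments a
INNER JOIN courses b ON a.course_id = b.id

Result:
student | course        
--------+---------------
Beth    | Programming   
Iris    | Programming   
Jack    | Programming   
Sam     | Linear Algebra
Dana    | Linear Algebra
Quinn   | Linear Algebra


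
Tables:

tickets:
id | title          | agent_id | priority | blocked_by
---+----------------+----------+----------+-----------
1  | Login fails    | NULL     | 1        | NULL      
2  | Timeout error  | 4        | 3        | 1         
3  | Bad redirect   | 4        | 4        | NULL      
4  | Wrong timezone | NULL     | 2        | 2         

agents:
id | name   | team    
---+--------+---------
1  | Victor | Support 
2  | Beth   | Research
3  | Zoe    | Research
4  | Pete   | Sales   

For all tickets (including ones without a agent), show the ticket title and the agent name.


LEFT JOIN keeps every row from tickets (the left table); where agent_id has no match in agents, the agent columns become NULL. Walk through each ticket:
  - ticket 1 (Login fails): agent_id=NULL, no match -> kept with NULL
  - ticket 2 (Timeout error): agent_id=4 -> matches Pete
  - ticket 3 (Bad redirect): agent_id=4 -> matches Pete
  - ticket 4 (Wrong timezone): agent_id=NULL, no match -> kept with NULL
All 4 rows appear; 2 have NULL agent.

SQL:
SELECT a.title, b.name AS agent
FROM tickets a
LEFT JOIN agents b ON a.agent_id = b.id

Result:
title          | agent
---------------+------
Login fails    | NULL 
Timeout error  | Pete 
Bad redirect   | Pete 
Wrong timezone | NULL 


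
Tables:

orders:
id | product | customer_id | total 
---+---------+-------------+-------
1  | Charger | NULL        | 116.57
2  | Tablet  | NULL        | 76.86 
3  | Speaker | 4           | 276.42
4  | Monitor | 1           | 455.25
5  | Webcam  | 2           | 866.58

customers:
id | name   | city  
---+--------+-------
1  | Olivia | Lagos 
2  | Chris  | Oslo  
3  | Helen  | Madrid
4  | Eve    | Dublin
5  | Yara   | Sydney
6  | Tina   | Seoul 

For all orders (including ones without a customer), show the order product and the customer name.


LEFT JOIN keeps every row from orders (the left table); where customer_id has no match in customers, the customer columns become NULL. Walk through each order:
  - order 1 (Charger): customer_id=NULL, no match -> kept with NULL
  - order 2 (Tablet): customer_id=NULL, no match -> kept with NULL
  - order 3 (Speaker): customer_id=4 -> matches Eve
  - order 4 (Monitor): customer_id=1 -> matches Olivia
  - order 5 (Webcam): customer_id=2 -> matches Chris
All 5 rows appear; 2 have NULL customer.

SQL:
SELECT a.product, b.name AS customer
FROM orders a
LEFT JOIN customers b ON a.customer_id = b.id

Result:
product | customer
--------+---------
Charger | NULL    
Tablet  | NULL    
Speaker | Eve     
Monitor | Olivia  
Webcam  | Chris   


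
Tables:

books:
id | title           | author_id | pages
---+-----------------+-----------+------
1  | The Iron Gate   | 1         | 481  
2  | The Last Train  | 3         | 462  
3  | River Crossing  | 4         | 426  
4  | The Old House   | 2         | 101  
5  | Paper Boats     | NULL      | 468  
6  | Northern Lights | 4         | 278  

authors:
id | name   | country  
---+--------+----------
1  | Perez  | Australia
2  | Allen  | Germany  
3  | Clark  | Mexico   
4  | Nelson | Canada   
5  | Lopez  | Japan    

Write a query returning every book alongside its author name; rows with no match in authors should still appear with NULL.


LEFT JOIN keeps every row from books (the left table); where author_id has no match in authors, the author columns become NULL. Walk through each book:
  - book 1 (The Iron Gate): author_id=1 -> matches Perez
  - book 2 (The Last Train): author_id=3 -> matches Clark
  - book 3 (River Crossing): author_id=4 -> matches Nelson
  - book 4 (The Old House): author_id=2 -> matches Allen
  - book 5 (Paper Boats): author_id=NULL, no match -> kept with NULL
  - book 6 (Northern Lights): author_id=4 -> matches Nelson
All 6 rows appear; 1 has NULL author.

SQL:
SELECT a.title, b.name AS author
FROM books a
LEFT JOIN authors b ON a.author_id = b.id

Result:
title           | author
----------------+-------
The Iron Gate   | Perez 
The Last Train  | Clark 
River Crossing  | Nelson
The Old House   | Allen 
Paper Boats     | NULL  
Northern Lights | Nelson


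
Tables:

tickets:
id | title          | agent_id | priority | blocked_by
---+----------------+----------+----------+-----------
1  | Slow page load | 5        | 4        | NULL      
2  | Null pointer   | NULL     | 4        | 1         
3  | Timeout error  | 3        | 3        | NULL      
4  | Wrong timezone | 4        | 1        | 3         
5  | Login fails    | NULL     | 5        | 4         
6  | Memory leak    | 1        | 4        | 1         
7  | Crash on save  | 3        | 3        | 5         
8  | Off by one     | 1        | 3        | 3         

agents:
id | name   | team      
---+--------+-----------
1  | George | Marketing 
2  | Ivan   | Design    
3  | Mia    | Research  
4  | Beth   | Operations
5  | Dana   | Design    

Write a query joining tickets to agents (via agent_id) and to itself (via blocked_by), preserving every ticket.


Two LEFT JOINs from the same base table tickets: one to agents via agent_id, one to tickets itself via blocked_by. Both are LEFT so every ticket is preserved.
Match against agents:
  - ticket 1 (Slow page load): agent_id=5 -> matches Dana
  - ticket 2 (Null pointer): agent_id=NULL, no match -> kept with NULL
  - ticket 3 (Timeout error): agent_id=3 -> matches Mia
  - ticket 4 (Wrong timezone): agent_id=4 -> matches Beth
  - ticket 5 (Login fails): agent_id=NULL, no match -> kept with NULL
  - ticket 6 (Memory leak): agent_id=1 -> matches George
  - ticket 7 (Crash on save): agent_id=3 -> matches Mia
  - ticket 8 (Off by one): agent_id=1 -> matches George
Match against tickets (self):
  - ticket 1 (Slow page load): blocked_by=NULL -> NULL
  - ticket 2 (Null pointer): blocked_by=1 -> Slow page load
  - ticket 3 (Timeout error): blocked_by=NULL -> NULL
  - ticket 4 (Wrong timezone): blocked_by=3 -> Timeout error
  - ticket 5 (Login fails): blocked_by=4 -> Wrong timezone
  - ticket 6 (Memory leak): blocked_by=1 -> Slow page load
  - ticket 7 (Crash on save): blocked_by=5 -> Login fails
  - ticket 8 (Off by one): blocked_by=3 -> Timeout error

SQL:
SELECT a.title, b.name AS agent, c.title AS blocked_by
FROM tickets a
LEFT JOIN agents b ON a.agent_id = b.id
LEFT JOIN tickets c ON a.blocked_by = c.id

Result:
title          | agent  | blocked_by    
---------------+--------+---------------
Slow page load | Dana   | NULL          
Null pointer   | NULL   | Slow page load
Timeout error  | Mia    | NULL          
Wrong timezone | Beth   | Timeout error 
Login fails    | NULL   | Wrong timezone
Memory leak    | George | Slow page load
Crash on save  | Mia    | Login fails   
Off by one     | George | Timeout error 


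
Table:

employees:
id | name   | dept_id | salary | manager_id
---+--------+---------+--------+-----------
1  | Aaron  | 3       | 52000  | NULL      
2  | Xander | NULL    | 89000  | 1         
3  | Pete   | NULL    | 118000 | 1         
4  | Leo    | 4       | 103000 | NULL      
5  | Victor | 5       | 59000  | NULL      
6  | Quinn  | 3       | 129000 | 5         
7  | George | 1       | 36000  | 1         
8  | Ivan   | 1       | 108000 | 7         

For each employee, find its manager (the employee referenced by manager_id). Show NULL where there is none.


This is a self-join: employees is joined to a second copy of itself, matching each row's manager_id to another row's id. Use LEFT JOIN so rows with manager_id=NULL are kept.
  - employee 1 (Aaron): manager_id=NULL -> NULL
  - employee 2 (Xander): manager_id=1 -> Aaron
  - employee 3 (Pete): manager_id=1 -> Aaron
  - employee 4 (Leo): manager_id=NULL -> NULL
  - employee 5 (Victor): manager_id=NULL -> NULL
  - employee 6 (Quinn): manager_id=5 -> Victor
  - employee 7 (George): manager_id=1 -> Aaron
  - employee 8 (Ivan): manager_id=7 -> George

SQL:
SELECT a.name AS item, b.name AS manager
FROM employees a
LEFT JOIN employees b ON a.manager_id = b.id

Result:
item   | manager
-------+--------
Aaron  | NULL   
Xander | Aaron  
Pete   | Aaron  
Leo    | NULL   
Victor | NULL   
Quinn  | Victor 
George | Aaron  
Ivan   | George 


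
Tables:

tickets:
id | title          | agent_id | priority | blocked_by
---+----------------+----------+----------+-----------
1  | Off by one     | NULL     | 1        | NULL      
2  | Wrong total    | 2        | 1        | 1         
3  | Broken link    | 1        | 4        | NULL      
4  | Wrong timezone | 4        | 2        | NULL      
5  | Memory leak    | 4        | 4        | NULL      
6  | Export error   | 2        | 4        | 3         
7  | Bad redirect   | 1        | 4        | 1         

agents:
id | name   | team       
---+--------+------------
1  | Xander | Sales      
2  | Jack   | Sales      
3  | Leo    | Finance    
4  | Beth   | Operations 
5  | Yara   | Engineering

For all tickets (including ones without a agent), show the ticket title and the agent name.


LEFT JOIN keeps every row from tickets (the left table); where agent_id has no match in agents, the agent columns become NULL. Walk through each ticket:
  - ticket 1 (Off by one): agent_id=NULL, no match -> kept with NULL
  - ticket 2 (Wrong total): agent_id=2 -> matches Jack
  - ticket 3 (Broken link): agent_id=1 -> matches Xander
  - ticket 4 (Wrong timezone): agent_id=4 -> matches Beth
  - ticket 5 (Memory leak): agent_id=4 -> matches Beth
  - ticket 6 (Export error): agent_id=2 -> matches Jack
  - ticket 7 (Bad redirect): agent_id=1 -> matches Xander
All 7 rows appear; 1 has NULL agent.

SQL:
SELECT a.title, b.name AS agent
FROM tickets a
LEFT JOIN agents b ON a.agent_id = b.id

Result:
title          | agent 
---------------+-------
Off by one     | NULL  
Wrong total    | Jack  
Broken link    | Xander
Wrong timezone | Beth  
Memory leak    | Beth  
Export error   | Jack  
Bad redirect   | Xander


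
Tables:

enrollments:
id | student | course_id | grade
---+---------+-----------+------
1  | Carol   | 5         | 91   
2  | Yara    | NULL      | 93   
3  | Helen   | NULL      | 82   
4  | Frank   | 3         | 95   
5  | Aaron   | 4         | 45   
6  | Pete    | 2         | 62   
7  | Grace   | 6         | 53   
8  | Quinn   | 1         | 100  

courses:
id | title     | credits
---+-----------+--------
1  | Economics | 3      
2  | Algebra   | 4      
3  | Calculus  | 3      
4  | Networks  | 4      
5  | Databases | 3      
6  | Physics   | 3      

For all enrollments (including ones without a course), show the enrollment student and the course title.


LEFT JOIN keeps every row from enrollments (the left table); where course_id has no match in courses, the course columns become NULL. Walk through each enrollment:
  - enrollment 1 (Carol): course_id=5 -> matches Databases
  - enrollment 2 (Yara): course_id=NULL, no match -> kept with NULL
  - enrollment 3 (Helen): course_id=NULL, no match -> kept with NULL
  - enrollment 4 (Frank): course_id=3 -> matches Calculus
  - enrollment 5 (Aaron): course_id=4 -> matches Networks
  - enrollment 6 (Pete): course_id=2 -> matches Algebra
  - enrollment 7 (Grace): course_id=6 -> matches Physics
  - enrollment 8 (Quinn): course_id=1 -> matches Economics
All 8 rows appear; 2 have NULL course.

SQL:
SELECT a.student, b.title AS course
FROM enrollments a
LEFT JOIN courses b ON a.course_id = b.id

Result:
student | course   
--------+----------
Carol   | Databases
Yara    | NULL     
Helen   | NULL     
Frank   | Calculus 
Aaron   | Networks 
Pete    | Algebra  
Grace   | Physics  
Quinn   | Economics


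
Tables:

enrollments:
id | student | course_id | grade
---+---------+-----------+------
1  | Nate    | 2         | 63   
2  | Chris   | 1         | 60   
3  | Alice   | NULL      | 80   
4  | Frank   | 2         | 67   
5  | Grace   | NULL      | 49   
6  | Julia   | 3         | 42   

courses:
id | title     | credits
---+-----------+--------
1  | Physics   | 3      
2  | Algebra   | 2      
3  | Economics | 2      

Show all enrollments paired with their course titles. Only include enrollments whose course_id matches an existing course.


INNER JOIN keeps only enrollments rows whose course_id matches an id in courses. Walk through each enrollment:
  - enrollment 1 (Nate): course_id=2 -> matches Algebra
  - enrollment 2 (Chris): course_id=1 -> matches Physics
  - enrollment 3 (Alice): course_id=NULL, no match -> dropped
  - enrollment 4 (Frank): course_id=2 -> matches Algebra
  - enrollment 5 (Grace): course_id=NULL, no match -> dropped
  - enrollment 6 (Julia): course_id=3 -> matches Economics
So 2 of 6 rows are dropped.

SQL:
SELECT a.student, b.title AS course
FROM enrollments a
INNER JOIN courses b ON a.course_id = b.id

Result:
student | course   
--------+----------
Nate    | Algebra  
Chris   | Physics  
Frank   | Algebra  
Julia   | Economics


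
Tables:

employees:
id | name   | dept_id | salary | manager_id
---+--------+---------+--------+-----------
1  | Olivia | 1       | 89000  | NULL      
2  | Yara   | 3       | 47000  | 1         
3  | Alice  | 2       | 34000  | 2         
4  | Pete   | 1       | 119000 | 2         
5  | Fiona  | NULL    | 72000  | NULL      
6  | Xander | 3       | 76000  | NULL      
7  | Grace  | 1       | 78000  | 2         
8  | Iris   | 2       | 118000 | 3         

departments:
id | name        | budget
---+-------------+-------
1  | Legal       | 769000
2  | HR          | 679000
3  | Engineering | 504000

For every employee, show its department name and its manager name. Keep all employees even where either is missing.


Two LEFT JOINs from the same base table employees: one to departments via dept_id, one to employees itself via manager_id. Both are LEFT so every employee is preserved.
Match against departments:
  - employee 1 (Olivia): dept_id=1 -> matches Legal
  - employee 2 (Yara): dept_id=3 -> matches Engineering
  - employee 3 (Alice): dept_id=2 -> matches HR
  - employee 4 (Pete): dept_id=1 -> matches Legal
  - employee 5 (Fiona): dept_id=NULL, no match -> kept with NULL
  - employee 6 (Xander): dept_id=3 -> matches Engineering
  - employee 7 (Grace): dept_id=1 -> matches Legal
  - employee 8 (Iris): dept_id=2 -> matches HR
Match against employees (self):
  - employee 1 (Olivia): manager_id=NULL -> NULL
  - employee 2 (Yara): manager_id=1 -> Olivia
  - employee 3 (Alice): manager_id=2 -> Yara
  - employee 4 (Pete): manager_id=2 -> Yara
  - employee 5 (Fiona): manager_id=NULL -> NULL
  - employee 6 (Xander): manager_id=NULL -> NULL
  - employee 7 (Grace): manager_id=2 -> Yara
  - employee 8 (Iris): manager_id=3 -> Alice

SQL:
SELECT a.name, b.name AS department, c.name AS manager
FROM employees a
LEFT JOIN departments b ON a.dept_id = b.id
LEFT JOIN employees c ON a.manager_id = c.id

Result:
name   | department  | manager
-------+-------------+--------
Olivia | Legal       | NULL   
Yara   | Engineering | Olivia 
Alice  | HR          | Yara   
Pete   | Legal       | Yara   
Fiona  | NULL        | NULL   
Xander | Engineering | NULL   
Grace  | Legal       | Yara   
Iris   | HR          | Alice  


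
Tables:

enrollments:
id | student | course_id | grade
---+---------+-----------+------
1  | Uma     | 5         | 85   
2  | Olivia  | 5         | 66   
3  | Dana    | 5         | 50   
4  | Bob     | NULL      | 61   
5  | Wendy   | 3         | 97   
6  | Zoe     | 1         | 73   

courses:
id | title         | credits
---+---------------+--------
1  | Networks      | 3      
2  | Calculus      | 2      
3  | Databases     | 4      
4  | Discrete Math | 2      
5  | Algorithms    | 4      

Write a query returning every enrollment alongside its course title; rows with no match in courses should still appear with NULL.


LEFT JOIN keeps every row from enrollments (the left table); where course_id has no match in courses, the course columns become NULL. Walk through each enrollment:
  - enrollment 1 (Uma): course_id=5 -> matches Algorithms
  - enrollment 2 (Olivia): course_id=5 -> matches Algorithms
  - enrollment 3 (Dana): course_id=5 -> matches Algorithms
  - enrollment 4 (Bob): course_id=NULL, no match -> kept with NULL
  - enrollment 5 (Wendy): course_id=3 -> matches Databases
  - enrollment 6 (Zoe): course_id=1 -> matches Networks
All 6 rows appear; 1 has NULL course.

SQL:
SELECT a.student, b.title AS course
FROM enrollments a
LEFT JOIN courses b ON a.course_id = b.id

Result:
student | course    
--------+-----------
Uma     | Algorithms
Olivia  | Algorithms
Dana    | Algorithms
Bob     | NULL      
Wendy   | Databases 
Zoe     | Networks  


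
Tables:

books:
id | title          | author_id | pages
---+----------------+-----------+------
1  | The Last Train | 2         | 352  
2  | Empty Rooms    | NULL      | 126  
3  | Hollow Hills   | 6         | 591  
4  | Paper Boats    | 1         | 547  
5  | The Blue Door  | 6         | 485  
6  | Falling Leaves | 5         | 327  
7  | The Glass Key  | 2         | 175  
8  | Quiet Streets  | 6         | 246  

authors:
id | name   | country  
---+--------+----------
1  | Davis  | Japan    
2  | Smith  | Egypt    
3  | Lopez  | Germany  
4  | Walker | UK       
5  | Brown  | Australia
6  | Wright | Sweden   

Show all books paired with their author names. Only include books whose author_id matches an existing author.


INNER JOIN keeps only books rows whose author_id matches an id in authors. Walk through each book:
  - book 1 (The Last Train): author_id=2 -> matches Smith
  - book 2 (Empty Rooms): author_id=NULL, no match -> dropped
  - book 3 (Hollow Hills): author_id=6 -> matches Wright
  - book 4 (Paper Boats): author_id=1 -> matches Davis
  - book 5 (The Blue Door): author_id=6 -> matches Wright
  - book 6 (Falling Leaves): author_id=5 -> matches Brown
  - book 7 (The Glass Key): author_id=2 -> matches Smith
  - book 8 (Quiet Streets): author_id=6 -> matches Wright
So 1 of 8 rows is dropped.

SQL:
SELECT a.title, b.name AS author
FROM books a
INNER JOIN authors b ON a.author_id = b.id

Result:
title          | author
---------------+-------
The Last Train | Smith 
Hollow Hills   | Wright
Paper Boats    | Davis 
The Blue Door  | Wright
Falling Leaves | Brown 
The Glass Key  | Smith 
Quiet Streets  | Wright


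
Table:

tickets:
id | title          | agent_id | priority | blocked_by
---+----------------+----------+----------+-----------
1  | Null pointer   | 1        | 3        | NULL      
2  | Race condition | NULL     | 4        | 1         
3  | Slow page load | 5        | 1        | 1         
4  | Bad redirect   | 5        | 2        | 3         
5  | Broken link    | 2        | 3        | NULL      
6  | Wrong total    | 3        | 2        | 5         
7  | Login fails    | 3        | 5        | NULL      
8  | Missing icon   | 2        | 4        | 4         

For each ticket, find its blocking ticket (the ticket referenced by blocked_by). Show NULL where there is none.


This is a self-join: tickets is joined to a second copy of itself, matching each row's blocked_by to another row's id. Use LEFT JOIN so rows with blocked_by=NULL are kept.
  - ticket 1 (Null pointer): blocked_by=NULL -> NULL
  - ticket 2 (Race condition): blocked_by=1 -> Null pointer
  - ticket 3 (Slow page load): blocked_by=1 -> Null pointer
  - ticket 4 (Bad redirect): blocked_by=3 -> Slow page load
  - ticket 5 (Broken link): blocked_by=NULL -> NULL
  - ticket 6 (Wrong total): blocked_by=5 -> Broken link
  - ticket 7 (Login fails): blocked_by=NULL -> NULL
  - ticket 8 (Missing icon): blocked_by=4 -> Bad redirect

SQL:
SELECT a.title AS item, b.title AS blocked_by
FROM tickets a
LEFT JOIN tickets b ON a.blocked_by = b.id

Result:
item           | blocked_by    
---------------+---------------
Null pointer   | NULL          
Race condition | Null pointer  
Slow page load | Null pointer  
Bad redirect   | Slow page load
Broken link    | NULL          
Wrong total    | Broken link   
Login fails    | NULL          
Missing icon   | Bad redirect  


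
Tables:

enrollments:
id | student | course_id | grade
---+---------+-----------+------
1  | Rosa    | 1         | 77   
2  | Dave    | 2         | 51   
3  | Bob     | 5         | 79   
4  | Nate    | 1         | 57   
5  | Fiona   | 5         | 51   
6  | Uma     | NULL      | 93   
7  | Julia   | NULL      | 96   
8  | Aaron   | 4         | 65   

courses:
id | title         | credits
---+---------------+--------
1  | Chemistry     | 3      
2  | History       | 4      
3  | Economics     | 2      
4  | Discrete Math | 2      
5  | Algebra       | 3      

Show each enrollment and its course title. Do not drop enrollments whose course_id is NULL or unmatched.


LEFT JOIN keeps every row from enrollments (the left table); where course_id has no match in courses, the course columns become NULL. Walk through each enrollment:
  - enrollment 1 (Rosa): course_id=1 -> matches Chemistry
  - enrollment 2 (Dave): course_id=2 -> matches History
  - enrollment 3 (Bob): course_id=5 -> matches Algebra
  - enrollment 4 (Nate): course_id=1 -> matches Chemistry
  - enrollment 5 (Fiona): course_id=5 -> matches Algebra
  - enrollment 6 (Uma): course_id=NULL, no match -> kept with NULL
  - enrollment 7 (Julia): course_id=NULL, no match -> kept with NULL
  - enrollment 8 (Aaron): course_id=4 -> matches Discrete Math
All 8 rows appear; 2 have NULL course.

SQL:
SELECT a.student, b.title AS course
FROM enrollments a
LEFT JOIN courses b ON a.course_id = b.id

Result:
student | course       
--------+--------------
Rosa    | Chemistry    
Dave    | History      
Bob     | Algebra      
Nate    | Chemistry    
Fiona   | Algebra      
Uma     | NULL         
Julia   | NULL         
Aaron   | Discrete Math
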